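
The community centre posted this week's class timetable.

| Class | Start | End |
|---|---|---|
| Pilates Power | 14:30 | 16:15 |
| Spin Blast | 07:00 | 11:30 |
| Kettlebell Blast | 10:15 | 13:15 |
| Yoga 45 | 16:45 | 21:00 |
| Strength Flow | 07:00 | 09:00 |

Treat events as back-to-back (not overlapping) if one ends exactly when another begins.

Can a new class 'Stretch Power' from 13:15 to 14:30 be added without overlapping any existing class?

Strength Flow: ends 09:00 at or before Stretch Power starts 13:15 → clear.
Spin Blast: ends 11:30 at or before Stretch Power starts 13:15 → clear.
Kettlebell Blast: ends 13:15 at or before Stretch Power starts 13:15 → clear.
Pilates Power: starts 14:30 at or after Stretch Power ends 14:30 → clear.
Yoga 45: starts 16:45 at or after Stretch Power ends 14:30 → clear.

Yes — the slot is free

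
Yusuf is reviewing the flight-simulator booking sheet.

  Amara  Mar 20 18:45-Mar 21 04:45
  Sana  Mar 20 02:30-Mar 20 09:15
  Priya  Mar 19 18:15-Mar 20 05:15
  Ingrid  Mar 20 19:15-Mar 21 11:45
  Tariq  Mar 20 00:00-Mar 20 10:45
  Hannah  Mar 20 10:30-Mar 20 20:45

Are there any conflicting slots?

Yes

Sorted by start: Priya, Tariq, Sana, Hannah, Amara, Ingrid.
Tariq starts before Priya ends → Priya and Tariq overlap.
That's a conflict, so the schedule is not conflict-free.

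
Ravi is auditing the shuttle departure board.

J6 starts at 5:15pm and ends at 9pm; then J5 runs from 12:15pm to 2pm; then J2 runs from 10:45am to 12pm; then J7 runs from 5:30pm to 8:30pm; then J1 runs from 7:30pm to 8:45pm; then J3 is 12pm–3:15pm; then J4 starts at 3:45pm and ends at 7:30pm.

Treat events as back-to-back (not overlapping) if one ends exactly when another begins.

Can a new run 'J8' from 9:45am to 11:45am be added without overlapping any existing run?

No — it overlaps J2

J2: starts 10:45am before J8 ends 11:45am, and ends 12pm after J8 starts 9:45am → overlap.
J3: starts 12pm at or after J8 ends 11:45am → clear.
J5: starts 12:15pm at or after J8 ends 11:45am → clear.
J4: starts 3:45pm at or after J8 ends 11:45am → clear.
J6: starts 5:15pm at or after J8 ends 11:45am → clear.
J7: starts 5:30pm at or after J8 ends 11:45am → clear.
J1: starts 7:30pm at or after J8 ends 11:45am → clear.
J8 overlaps J2.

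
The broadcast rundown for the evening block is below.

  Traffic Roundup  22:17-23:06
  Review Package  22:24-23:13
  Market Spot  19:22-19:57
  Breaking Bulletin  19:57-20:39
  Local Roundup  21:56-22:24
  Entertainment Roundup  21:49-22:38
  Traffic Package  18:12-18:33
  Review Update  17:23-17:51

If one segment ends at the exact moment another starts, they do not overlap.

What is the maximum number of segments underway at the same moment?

Sweep the timeline, counting +1 at each start and −1 at each end (ends before starts at a tie):
17:23 start Review Update → 1
17:51 end Review Update → 0
18:12 start Traffic Package → 1
18:33 end Traffic Package → 0
19:22 start Market Spot → 1
19:57 end Market Spot → 0
19:57 start Breaking Bulletin → 1
20:39 end Breaking Bulletin → 0
21:49 start Entertainment Roundup → 1
21:56 start Local Roundup → 2
22:17 start Traffic Roundup → 3
22:24 end Local Roundup → 2
22:24 start Review Package → 3
22:38 end Entertainment Roundup → 2
23:06 end Traffic Roundup → 1
23:13 end Review Package → 0
Peak is 3, at 22:17 (Entertainment Roundup, Local Roundup, Traffic Roundup).

3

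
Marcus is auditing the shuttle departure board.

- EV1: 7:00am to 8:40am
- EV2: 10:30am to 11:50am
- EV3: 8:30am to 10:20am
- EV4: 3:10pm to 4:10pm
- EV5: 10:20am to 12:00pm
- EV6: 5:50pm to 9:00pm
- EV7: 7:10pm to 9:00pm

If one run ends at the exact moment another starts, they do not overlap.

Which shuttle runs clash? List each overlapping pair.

EV1 & EV3, EV2 & EV5, EV6 & EV7

Two intervals overlap when each starts before the other ends.
Sorted by start: EV1, EV3, EV5, EV2, EV4, EV6, EV7.
EV3 starts before EV1 ends → EV1 and EV3 overlap.
EV5 starts after EV1 ends; EV1 is clear from here.
EV5 starts exactly when EV3 ends (back-to-back, no overlap); EV3 is clear from here.
EV2 starts before EV5 ends → EV5 and EV2 overlap.
EV4 starts after EV5 ends; EV5 is clear from here.
EV4 starts after EV2 ends; EV2 is clear from here.
EV6 starts after EV4 ends; EV4 is clear from here.
EV7 starts before EV6 ends → EV6 and EV7 overlap.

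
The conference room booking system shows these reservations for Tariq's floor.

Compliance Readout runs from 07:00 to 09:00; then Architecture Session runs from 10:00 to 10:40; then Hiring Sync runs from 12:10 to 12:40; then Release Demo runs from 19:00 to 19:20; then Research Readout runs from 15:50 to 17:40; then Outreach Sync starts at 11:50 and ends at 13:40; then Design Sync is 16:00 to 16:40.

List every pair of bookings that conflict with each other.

Design Sync & Research Readout, Hiring Sync & Outreach Sync

Two intervals overlap when each starts before the other ends.
Sorted by start: Compliance Readout, Architecture Session, Outreach Sync, Hiring Sync, Research Readout, Design Sync, Release Demo.
Architecture Session starts after Compliance Readout ends, so nothing later overlaps Compliance Readout either.
Outreach Sync starts after Architecture Session ends, so nothing later overlaps Architecture Session either.
Hiring Sync starts before Outreach Sync ends → Outreach Sync and Hiring Sync overlap.
Research Readout starts after Outreach Sync ends, so nothing later overlaps Outreach Sync either.
Research Readout starts after Hiring Sync ends, so nothing later overlaps Hiring Sync either.
Design Sync starts before Research Readout ends → Research Readout and Design Sync overlap.
Release Demo starts after Research Readout ends.
Release Demo starts after Design Sync ends.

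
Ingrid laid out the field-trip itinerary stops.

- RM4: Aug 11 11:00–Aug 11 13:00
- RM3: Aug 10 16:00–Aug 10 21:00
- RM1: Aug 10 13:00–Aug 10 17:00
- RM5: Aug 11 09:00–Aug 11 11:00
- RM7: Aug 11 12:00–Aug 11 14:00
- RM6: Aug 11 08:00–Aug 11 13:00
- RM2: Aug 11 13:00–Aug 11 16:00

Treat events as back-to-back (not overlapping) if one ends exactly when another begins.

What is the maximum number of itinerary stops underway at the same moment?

3

Sort all start/end points and keep a running count:
Aug 10 13:00 start RM1 → 1
Aug 10 16:00 start RM3 → 2
Aug 10 17:00 end RM1 → 1
Aug 10 21:00 end RM3 → 0
Aug 11 08:00 start RM6 → 1
Aug 11 09:00 start RM5 → 2
Aug 11 11:00 end RM5 → 1
Aug 11 11:00 start RM4 → 2
Aug 11 12:00 start RM7 → 3
Aug 11 13:00 end RM4 → 2
Aug 11 13:00 end RM6 → 1
Aug 11 13:00 start RM2 → 2
Aug 11 14:00 end RM7 → 1
Aug 11 16:00 end RM2 → 0
Peak is 3, at Aug 11 12:00 (RM4, RM6, RM7).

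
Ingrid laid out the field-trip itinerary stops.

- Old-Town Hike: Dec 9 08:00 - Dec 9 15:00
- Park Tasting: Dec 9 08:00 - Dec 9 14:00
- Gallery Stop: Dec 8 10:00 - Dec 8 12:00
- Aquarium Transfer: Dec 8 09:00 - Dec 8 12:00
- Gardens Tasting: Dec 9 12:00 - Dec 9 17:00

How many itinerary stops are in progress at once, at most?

Sort all start/end points and keep a running count:
Dec 8 09:00 start Aquarium Transfer → 1
Dec 8 10:00 start Gallery Stop → 2
Dec 8 12:00 end Aquarium Transfer → 1
Dec 8 12:00 end Gallery Stop → 0
Dec 9 08:00 start Old-Town Hike → 1
Dec 9 08:00 start Park Tasting → 2
Dec 9 12:00 start Gardens Tasting → 3
Dec 9 14:00 end Park Tasting → 2
Dec 9 15:00 end Old-Town Hike → 1
Dec 9 17:00 end Gardens Tasting → 0
Peak is 3, at Dec 9 12:00 (Gardens Tasting, Old-Town Hike, Park Tasting).

3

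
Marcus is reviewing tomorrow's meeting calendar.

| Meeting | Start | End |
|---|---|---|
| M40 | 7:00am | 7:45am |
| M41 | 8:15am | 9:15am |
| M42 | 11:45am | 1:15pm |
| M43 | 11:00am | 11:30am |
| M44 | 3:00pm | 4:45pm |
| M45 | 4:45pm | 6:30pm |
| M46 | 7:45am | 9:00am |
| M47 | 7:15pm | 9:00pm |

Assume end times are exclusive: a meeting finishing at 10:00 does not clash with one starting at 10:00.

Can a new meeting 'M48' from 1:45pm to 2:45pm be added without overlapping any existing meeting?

Yes — the slot is free

M40: ends 7:45am at or before M48 starts 1:45pm → clear.
M46: ends 9:00am at or before M48 starts 1:45pm → clear.
M41: ends 9:15am at or before M48 starts 1:45pm → clear.
M43: ends 11:30am at or before M48 starts 1:45pm → clear.
M42: ends 1:15pm at or before M48 starts 1:45pm → clear.
M44: starts 3:00pm at or after M48 ends 2:45pm → clear.
M45: starts 4:45pm at or after M48 ends 2:45pm → clear.
M47: starts 7:15pm at or after M48 ends 2:45pm → clear.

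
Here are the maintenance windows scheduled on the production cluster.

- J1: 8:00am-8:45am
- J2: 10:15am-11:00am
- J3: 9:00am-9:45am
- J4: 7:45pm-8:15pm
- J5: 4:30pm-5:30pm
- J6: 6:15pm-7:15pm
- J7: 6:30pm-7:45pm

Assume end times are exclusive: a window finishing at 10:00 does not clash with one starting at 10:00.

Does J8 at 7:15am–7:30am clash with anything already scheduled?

J1: starts 8:00am at or after J8 ends 7:30am → clear.
J3: starts 9:00am at or after J8 ends 7:30am → clear.
J2: starts 10:15am at or after J8 ends 7:30am → clear.
J5: starts 4:30pm at or after J8 ends 7:30am → clear.
J6: starts 6:15pm at or after J8 ends 7:30am → clear.
J7: starts 6:30pm at or after J8 ends 7:30am → clear.
J4: starts 7:45pm at or after J8 ends 7:30am → clear.

No — it doesn't clash with anything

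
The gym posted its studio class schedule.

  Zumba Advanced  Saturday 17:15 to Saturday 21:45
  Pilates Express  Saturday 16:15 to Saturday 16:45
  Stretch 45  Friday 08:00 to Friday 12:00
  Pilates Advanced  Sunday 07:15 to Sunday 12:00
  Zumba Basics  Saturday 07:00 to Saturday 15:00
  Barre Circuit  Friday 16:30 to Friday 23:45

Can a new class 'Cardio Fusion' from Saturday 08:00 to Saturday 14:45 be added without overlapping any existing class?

Stretch 45: ends Friday 12:00 at or before Cardio Fusion starts Saturday 08:00 → clear.
Barre Circuit: ends Friday 23:45 at or before Cardio Fusion starts Saturday 08:00 → clear.
Zumba Basics: starts Saturday 07:00 before Cardio Fusion ends Saturday 14:45, and ends Saturday 15:00 after Cardio Fusion starts Saturday 08:00 → overlap.
Pilates Express: starts Saturday 16:15 at or after Cardio Fusion ends Saturday 14:45 → clear.
Zumba Advanced: starts Saturday 17:15 at or after Cardio Fusion ends Saturday 14:45 → clear.
Pilates Advanced: starts Sunday 07:15 at or after Cardio Fusion ends Saturday 14:45 → clear.
Cardio Fusion overlaps Zumba Basics.

No — it overlaps Zumba Basics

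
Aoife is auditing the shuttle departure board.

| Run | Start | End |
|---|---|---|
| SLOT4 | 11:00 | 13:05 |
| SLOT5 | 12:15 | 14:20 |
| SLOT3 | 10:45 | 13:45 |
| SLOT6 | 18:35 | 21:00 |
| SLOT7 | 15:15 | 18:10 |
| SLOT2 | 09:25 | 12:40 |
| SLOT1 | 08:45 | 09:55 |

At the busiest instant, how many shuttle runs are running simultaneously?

Sort all start/end points and keep a running count:
08:45 start SLOT1 → 1
09:25 start SLOT2 → 2
09:55 end SLOT1 → 1
10:45 start SLOT3 → 2
11:00 start SLOT4 → 3
12:15 start SLOT5 → 4
12:40 end SLOT2 → 3
13:05 end SLOT4 → 2
13:45 end SLOT3 → 1
14:20 end SLOT5 → 0
15:15 start SLOT7 → 1
18:10 end SLOT7 → 0
18:35 start SLOT6 → 1
21:00 end SLOT6 → 0
Peak is 4, at 12:15 (SLOT2, SLOT3, SLOT4, SLOT5).

4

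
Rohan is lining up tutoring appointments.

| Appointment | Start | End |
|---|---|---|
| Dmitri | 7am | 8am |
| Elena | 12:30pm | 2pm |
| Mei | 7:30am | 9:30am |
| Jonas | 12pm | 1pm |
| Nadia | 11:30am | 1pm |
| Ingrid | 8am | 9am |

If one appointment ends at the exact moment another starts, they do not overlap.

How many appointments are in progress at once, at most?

3

Sort all start/end points and keep a running count:
7am start Dmitri → 1
7:30am start Mei → 2
8am end Dmitri → 1
8am start Ingrid → 2
9am end Ingrid → 1
9:30am end Mei → 0
11:30am start Nadia → 1
12pm start Jonas → 2
12:30pm start Elena → 3
1pm end Jonas → 2
1pm end Nadia → 1
2pm end Elena → 0
Peak is 3, at 12:30pm (Elena, Jonas, Nadia).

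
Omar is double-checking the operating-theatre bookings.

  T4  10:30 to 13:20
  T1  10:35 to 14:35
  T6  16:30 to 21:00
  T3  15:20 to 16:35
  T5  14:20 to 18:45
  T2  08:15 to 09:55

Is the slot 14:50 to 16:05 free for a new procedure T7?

T2: ends 09:55 at or before T7 starts 14:50 → clear.
T4: ends 13:20 at or before T7 starts 14:50 → clear.
T1: ends 14:35 at or before T7 starts 14:50 → clear.
T5: starts 14:20 before T7 ends 16:05, and ends 18:45 after T7 starts 14:50 → overlap.
T3: starts 15:20 before T7 ends 16:05, and ends 16:35 after T7 starts 14:50 → overlap.
T6: starts 16:30 at or after T7 ends 16:05 → clear.
T7 overlaps T3, T5.

No — it overlaps T3, T5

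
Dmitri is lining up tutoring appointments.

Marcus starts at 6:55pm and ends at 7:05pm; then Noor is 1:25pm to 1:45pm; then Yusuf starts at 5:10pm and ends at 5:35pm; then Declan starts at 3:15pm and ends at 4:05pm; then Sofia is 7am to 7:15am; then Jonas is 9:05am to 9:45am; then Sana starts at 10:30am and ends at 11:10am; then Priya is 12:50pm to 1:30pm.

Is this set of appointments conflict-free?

No

Two intervals overlap when each starts before the other ends.
Sorted by start: Sofia, Jonas, Sana, Priya, Noor, Declan, Yusuf, Marcus.
Jonas starts after Sofia ends; Sofia is clear from here.
Sana starts after Jonas ends; Jonas is clear from here.
Priya starts after Sana ends; Sana is clear from here.
Noor starts before Priya ends → Priya and Noor overlap.
That's a conflict, so the schedule is not conflict-free.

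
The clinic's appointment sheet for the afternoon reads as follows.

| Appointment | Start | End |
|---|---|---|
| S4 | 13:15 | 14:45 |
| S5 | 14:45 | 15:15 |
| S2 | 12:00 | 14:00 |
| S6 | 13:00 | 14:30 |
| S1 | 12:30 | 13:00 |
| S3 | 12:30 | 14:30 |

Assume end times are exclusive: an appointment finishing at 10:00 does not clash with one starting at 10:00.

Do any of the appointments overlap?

Two intervals overlap when each starts before the other ends.
Sorted by start: S2, S1, S3, S6, S4, S5.
S1 starts before S2 ends → S2 and S1 overlap.
That's a conflict, so the schedule is not conflict-free.

Yes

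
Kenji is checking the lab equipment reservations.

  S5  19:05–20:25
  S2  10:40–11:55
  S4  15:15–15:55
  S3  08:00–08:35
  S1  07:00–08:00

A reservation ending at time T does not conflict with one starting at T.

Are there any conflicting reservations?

No

Two intervals overlap when each starts before the other ends.
Sorted by start: S1, S3, S2, S4, S5.
S3 starts exactly when S1 ends (back-to-back, no overlap), so nothing later overlaps S1 either.
S2 starts after S3 ends, so nothing later overlaps S3 either.
S4 starts after S2 ends, so nothing later overlaps S2 either.
S5 starts after S4 ends.
Every pair is clear; the schedule has no overlaps.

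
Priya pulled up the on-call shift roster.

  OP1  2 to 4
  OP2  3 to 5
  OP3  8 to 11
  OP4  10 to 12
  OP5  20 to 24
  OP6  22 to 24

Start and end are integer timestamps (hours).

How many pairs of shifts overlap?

3

Check each pair: they overlap iff neither finishes before the other starts.
Sorted by start: OP1, OP2, OP3, OP4, OP5, OP6.
OP2 starts before OP1 ends → OP1 and OP2 overlap.
OP3 starts after OP1 ends; OP1 is clear from here.
OP3 starts after OP2 ends; OP2 is clear from here.
OP4 starts before OP3 ends → OP3 and OP4 overlap.
OP5 starts after OP3 ends; OP3 is clear from here.
OP5 starts after OP4 ends; OP4 is clear from here.
OP6 starts before OP5 ends → OP5 and OP6 overlap.
Overlapping pairs: OP1 & OP2, OP3 & OP4, OP5 & OP6 — 3 in total.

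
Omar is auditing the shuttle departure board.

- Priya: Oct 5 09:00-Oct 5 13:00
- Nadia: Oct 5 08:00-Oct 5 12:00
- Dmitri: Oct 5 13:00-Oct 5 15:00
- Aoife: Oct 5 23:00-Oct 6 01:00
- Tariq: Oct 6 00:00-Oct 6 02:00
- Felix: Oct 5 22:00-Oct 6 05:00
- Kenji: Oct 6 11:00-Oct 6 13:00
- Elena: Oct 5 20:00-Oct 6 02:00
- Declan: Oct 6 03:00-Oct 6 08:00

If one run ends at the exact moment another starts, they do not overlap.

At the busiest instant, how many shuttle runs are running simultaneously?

Walk through starts and ends in time order (an end at T is processed before a start at T):
Oct 5 08:00 start Nadia → 1
Oct 5 09:00 start Priya → 2
Oct 5 12:00 end Nadia → 1
Oct 5 13:00 end Priya → 0
Oct 5 13:00 start Dmitri → 1
Oct 5 15:00 end Dmitri → 0
Oct 5 20:00 start Elena → 1
Oct 5 22:00 start Felix → 2
Oct 5 23:00 start Aoife → 3
Oct 6 00:00 start Tariq → 4
Oct 6 01:00 end Aoife → 3
Oct 6 02:00 end Elena → 2
Oct 6 02:00 end Tariq → 1
Oct 6 03:00 start Declan → 2
Oct 6 05:00 end Felix → 1
Oct 6 08:00 end Declan → 0
Oct 6 11:00 start Kenji → 1
Oct 6 13:00 end Kenji → 0
Peak is 4, at Oct 6 00:00 (Aoife, Elena, Felix, Tariq).

4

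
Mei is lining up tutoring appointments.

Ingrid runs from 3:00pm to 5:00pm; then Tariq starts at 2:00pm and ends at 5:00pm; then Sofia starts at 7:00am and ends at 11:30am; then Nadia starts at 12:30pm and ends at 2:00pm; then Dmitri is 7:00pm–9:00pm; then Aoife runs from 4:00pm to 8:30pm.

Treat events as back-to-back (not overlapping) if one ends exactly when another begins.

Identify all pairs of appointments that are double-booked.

Sorted by start: Sofia, Nadia, Tariq, Ingrid, Aoife, Dmitri.
Nadia starts after Sofia ends — done with Sofia.
Tariq starts exactly when Nadia ends (back-to-back, no overlap) — done with Nadia.
Ingrid starts before Tariq ends → Tariq and Ingrid overlap.
Aoife starts before Tariq ends → Tariq and Aoife overlap.
Dmitri starts after Tariq ends.
Aoife starts before Ingrid ends → Ingrid and Aoife overlap.
Dmitri starts after Ingrid ends.
Dmitri starts before Aoife ends → Aoife and Dmitri overlap.

Aoife & Dmitri, Aoife & Ingrid, Aoife & Tariq, Ingrid & Tariq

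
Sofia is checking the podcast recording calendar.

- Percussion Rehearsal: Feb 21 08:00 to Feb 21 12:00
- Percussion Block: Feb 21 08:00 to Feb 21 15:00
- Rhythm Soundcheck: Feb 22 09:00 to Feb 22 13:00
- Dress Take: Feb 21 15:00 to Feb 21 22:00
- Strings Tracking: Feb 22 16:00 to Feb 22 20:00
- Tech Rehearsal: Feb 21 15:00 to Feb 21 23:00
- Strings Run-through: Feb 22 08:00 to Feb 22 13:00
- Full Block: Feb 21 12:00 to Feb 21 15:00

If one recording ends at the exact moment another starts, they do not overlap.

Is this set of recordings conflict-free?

No

Sorted by start: Percussion Block, Percussion Rehearsal, Full Block, Dress Take, Tech Rehearsal, Strings Run-through, Rhythm Soundcheck, Strings Tracking.
Percussion Rehearsal starts before Percussion Block ends → Percussion Block and Percussion Rehearsal overlap.
That's a conflict, so the schedule is not conflict-free.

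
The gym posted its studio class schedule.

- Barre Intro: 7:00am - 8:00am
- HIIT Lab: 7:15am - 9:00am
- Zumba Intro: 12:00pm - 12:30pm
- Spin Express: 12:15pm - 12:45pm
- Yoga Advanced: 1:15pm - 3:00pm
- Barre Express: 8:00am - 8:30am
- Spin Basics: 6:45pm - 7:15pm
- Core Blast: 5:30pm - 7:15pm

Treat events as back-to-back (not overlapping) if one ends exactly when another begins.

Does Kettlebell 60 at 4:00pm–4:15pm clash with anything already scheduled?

Barre Intro: ends 8:00am at or before Kettlebell 60 starts 4:00pm → clear.
HIIT Lab: ends 9:00am at or before Kettlebell 60 starts 4:00pm → clear.
Barre Express: ends 8:30am at or before Kettlebell 60 starts 4:00pm → clear.
Zumba Intro: ends 12:30pm at or before Kettlebell 60 starts 4:00pm → clear.
Spin Express: ends 12:45pm at or before Kettlebell 60 starts 4:00pm → clear.
Yoga Advanced: ends 3:00pm at or before Kettlebell 60 starts 4:00pm → clear.
Core Blast: starts 5:30pm at or after Kettlebell 60 ends 4:15pm → clear.
Spin Basics: starts 6:45pm at or after Kettlebell 60 ends 4:15pm → clear.

No — it doesn't clash with anything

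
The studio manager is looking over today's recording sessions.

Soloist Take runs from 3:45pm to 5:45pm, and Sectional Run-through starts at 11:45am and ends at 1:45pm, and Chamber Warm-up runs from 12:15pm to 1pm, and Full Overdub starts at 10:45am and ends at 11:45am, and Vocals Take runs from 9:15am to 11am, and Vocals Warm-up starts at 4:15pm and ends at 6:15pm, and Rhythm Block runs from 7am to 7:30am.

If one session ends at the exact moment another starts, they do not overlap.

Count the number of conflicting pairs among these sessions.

3

Two intervals overlap when each starts before the other ends.
Sorted by start: Rhythm Block, Vocals Take, Full Overdub, Sectional Run-through, Chamber Warm-up, Soloist Take, Vocals Warm-up.
Vocals Take starts after Rhythm Block ends — done with Rhythm Block.
Full Overdub starts before Vocals Take ends → Vocals Take and Full Overdub overlap.
Sectional Run-through starts after Vocals Take ends — done with Vocals Take.
Sectional Run-through starts exactly when Full Overdub ends (back-to-back, no overlap) — done with Full Overdub.
Chamber Warm-up starts before Sectional Run-through ends → Sectional Run-through and Chamber Warm-up overlap.
Soloist Take starts after Sectional Run-through ends — done with Sectional Run-through.
Soloist Take starts after Chamber Warm-up ends — done with Chamber Warm-up.
Vocals Warm-up starts before Soloist Take ends → Soloist Take and Vocals Warm-up overlap.
Overlapping pairs: Chamber Warm-up & Sectional Run-through, Full Overdub & Vocals Take, Soloist Take & Vocals Warm-up — 3 in total.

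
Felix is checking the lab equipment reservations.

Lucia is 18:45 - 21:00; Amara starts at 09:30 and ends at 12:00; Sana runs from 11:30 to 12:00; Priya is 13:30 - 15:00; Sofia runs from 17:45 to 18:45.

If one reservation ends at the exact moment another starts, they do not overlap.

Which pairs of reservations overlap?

Sorted by start: Amara, Sana, Priya, Sofia, Lucia.
Sana starts before Amara ends → Amara and Sana overlap.
Priya starts after Amara ends, so Amara has no further overlaps.
Priya starts after Sana ends, so Sana has no further overlaps.
Sofia starts after Priya ends, so Priya has no further overlaps.
Lucia starts exactly when Sofia ends (back-to-back, no overlap).

Amara & Sana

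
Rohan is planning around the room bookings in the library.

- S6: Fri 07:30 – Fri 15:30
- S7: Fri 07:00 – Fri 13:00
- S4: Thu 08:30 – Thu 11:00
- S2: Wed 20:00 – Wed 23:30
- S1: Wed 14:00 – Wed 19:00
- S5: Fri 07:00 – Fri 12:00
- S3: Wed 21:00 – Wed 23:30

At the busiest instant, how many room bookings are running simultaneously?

Sort all start/end points and keep a running count:
Wed 14:00 start S1 → 1
Wed 19:00 end S1 → 0
Wed 20:00 start S2 → 1
Wed 21:00 start S3 → 2
Wed 23:30 end S2 → 1
Wed 23:30 end S3 → 0
Thu 08:30 start S4 → 1
Thu 11:00 end S4 → 0
Fri 07:00 start S5 → 1
Fri 07:00 start S7 → 2
Fri 07:30 start S6 → 3
Fri 12:00 end S5 → 2
Fri 13:00 end S7 → 1
Fri 15:30 end S6 → 0
Peak is 3, at Fri 07:30 (S5, S6, S7).

3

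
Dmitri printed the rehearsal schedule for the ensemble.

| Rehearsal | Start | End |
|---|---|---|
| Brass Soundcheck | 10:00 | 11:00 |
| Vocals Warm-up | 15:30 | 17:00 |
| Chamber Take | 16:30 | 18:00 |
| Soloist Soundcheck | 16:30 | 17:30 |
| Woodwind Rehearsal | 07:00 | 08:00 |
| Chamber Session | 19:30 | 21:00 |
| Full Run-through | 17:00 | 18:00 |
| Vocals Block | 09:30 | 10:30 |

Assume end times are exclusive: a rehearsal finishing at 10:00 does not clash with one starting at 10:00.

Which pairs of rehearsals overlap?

Brass Soundcheck & Vocals Block, Chamber Take & Full Run-through, Chamber Take & Soloist Soundcheck, Chamber Take & Vocals Warm-up, Full Run-through & Soloist Soundcheck, Soloist Soundcheck & Vocals Warm-up

Sorted by start: Woodwind Rehearsal, Vocals Block, Brass Soundcheck, Vocals Warm-up, Soloist Soundcheck, Chamber Take, Full Run-through, Chamber Session.
Vocals Block starts after Woodwind Rehearsal ends, so Woodwind Rehearsal has no further overlaps.
Brass Soundcheck starts before Vocals Block ends → Vocals Block and Brass Soundcheck overlap.
Vocals Warm-up starts after Vocals Block ends, so Vocals Block has no further overlaps.
Vocals Warm-up starts after Brass Soundcheck ends, so Brass Soundcheck has no further overlaps.
Soloist Soundcheck starts before Vocals Warm-up ends → Vocals Warm-up and Soloist Soundcheck overlap.
Chamber Take starts before Vocals Warm-up ends → Vocals Warm-up and Chamber Take overlap.
Full Run-through starts exactly when Vocals Warm-up ends (back-to-back, no overlap), so Vocals Warm-up has no further overlaps.
Chamber Take starts before Soloist Soundcheck ends → Soloist Soundcheck and Chamber Take overlap.
Full Run-through starts before Soloist Soundcheck ends → Soloist Soundcheck and Full Run-through overlap.
Chamber Session starts after Soloist Soundcheck ends.
Full Run-through starts before Chamber Take ends → Chamber Take and Full Run-through overlap.
Chamber Session starts after Chamber Take ends.
Chamber Session starts after Full Run-through ends.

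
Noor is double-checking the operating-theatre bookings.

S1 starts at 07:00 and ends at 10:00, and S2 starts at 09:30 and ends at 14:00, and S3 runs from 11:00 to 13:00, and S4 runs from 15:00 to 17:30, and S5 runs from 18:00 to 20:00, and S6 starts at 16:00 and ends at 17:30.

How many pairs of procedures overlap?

3

Two intervals overlap when each starts before the other ends.
Sorted by start: S1, S2, S3, S4, S6, S5.
S2 starts before S1 ends → S1 and S2 overlap.
S3 starts after S1 ends — done with S1.
S3 starts before S2 ends → S2 and S3 overlap.
S4 starts after S2 ends — done with S2.
S4 starts after S3 ends — done with S3.
S6 starts before S4 ends → S4 and S6 overlap.
S5 starts after S4 ends.
S5 starts after S6 ends.
Overlapping pairs: S1 & S2, S2 & S3, S4 & S6 — 3 in total.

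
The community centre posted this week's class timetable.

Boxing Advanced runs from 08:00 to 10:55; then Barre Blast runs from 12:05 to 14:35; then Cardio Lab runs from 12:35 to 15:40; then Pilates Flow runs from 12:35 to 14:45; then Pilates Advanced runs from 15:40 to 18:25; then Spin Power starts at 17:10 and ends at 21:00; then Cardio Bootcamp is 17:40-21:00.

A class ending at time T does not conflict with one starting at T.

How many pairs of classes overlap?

Sorted by start: Boxing Advanced, Barre Blast, Cardio Lab, Pilates Flow, Pilates Advanced, Spin Power, Cardio Bootcamp.
Barre Blast starts after Boxing Advanced ends, so Boxing Advanced has no further overlaps.
Cardio Lab starts before Barre Blast ends → Barre Blast and Cardio Lab overlap.
Pilates Flow starts before Barre Blast ends → Barre Blast and Pilates Flow overlap.
Pilates Advanced starts after Barre Blast ends, so Barre Blast has no further overlaps.
Pilates Flow starts before Cardio Lab ends → Cardio Lab and Pilates Flow overlap.
Pilates Advanced starts exactly when Cardio Lab ends (back-to-back, no overlap), so Cardio Lab has no further overlaps.
Pilates Advanced starts after Pilates Flow ends, so Pilates Flow has no further overlaps.
Spin Power starts before Pilates Advanced ends → Pilates Advanced and Spin Power overlap.
Cardio Bootcamp starts before Pilates Advanced ends → Pilates Advanced and Cardio Bootcamp overlap.
Cardio Bootcamp starts before Spin Power ends → Spin Power and Cardio Bootcamp overlap.
Overlapping pairs: Barre Blast & Cardio Lab, Barre Blast & Pilates Flow, Cardio Bootcamp & Pilates Advanced, Cardio Bootcamp & Spin Power, Cardio Lab & Pilates Flow, Pilates Advanced & Spin Power — 6 in total.

6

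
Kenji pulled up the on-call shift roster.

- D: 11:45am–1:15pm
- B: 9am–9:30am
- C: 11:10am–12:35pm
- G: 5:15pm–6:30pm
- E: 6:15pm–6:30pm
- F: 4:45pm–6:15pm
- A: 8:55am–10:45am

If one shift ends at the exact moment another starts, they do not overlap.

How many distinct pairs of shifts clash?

4

Sorted by start: A, B, C, D, F, G, E.
B starts before A ends → A and B overlap.
C starts after A ends, so nothing later overlaps A either.
C starts after B ends, so nothing later overlaps B either.
D starts before C ends → C and D overlap.
F starts after C ends, so nothing later overlaps C either.
F starts after D ends, so nothing later overlaps D either.
G starts before F ends → F and G overlap.
E starts exactly when F ends (back-to-back, no overlap).
E starts before G ends → G and E overlap.
Overlapping pairs: A & B, C & D, E & G, F & G — 4 in total.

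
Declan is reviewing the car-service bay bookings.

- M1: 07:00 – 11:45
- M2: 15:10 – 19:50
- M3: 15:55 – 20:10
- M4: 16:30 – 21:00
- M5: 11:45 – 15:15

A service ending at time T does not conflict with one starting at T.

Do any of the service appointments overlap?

Sorted by start: M1, M5, M2, M3, M4.
M5 starts exactly when M1 ends (back-to-back, no overlap) — done with M1.
M2 starts before M5 ends → M5 and M2 overlap.
That's a conflict, so the schedule is not conflict-free.

Yes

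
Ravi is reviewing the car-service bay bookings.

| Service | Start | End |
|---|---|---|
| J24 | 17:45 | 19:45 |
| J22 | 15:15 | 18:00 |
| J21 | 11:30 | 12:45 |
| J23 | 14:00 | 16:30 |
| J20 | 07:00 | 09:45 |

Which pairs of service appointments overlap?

J22 & J23, J22 & J24

Two intervals overlap when each starts before the other ends.
Sorted by start: J20, J21, J23, J22, J24.
J21 starts after J20 ends — done with J20.
J23 starts after J21 ends — done with J21.
J22 starts before J23 ends → J23 and J22 overlap.
J24 starts after J23 ends.
J24 starts before J22 ends → J22 and J24 overlap.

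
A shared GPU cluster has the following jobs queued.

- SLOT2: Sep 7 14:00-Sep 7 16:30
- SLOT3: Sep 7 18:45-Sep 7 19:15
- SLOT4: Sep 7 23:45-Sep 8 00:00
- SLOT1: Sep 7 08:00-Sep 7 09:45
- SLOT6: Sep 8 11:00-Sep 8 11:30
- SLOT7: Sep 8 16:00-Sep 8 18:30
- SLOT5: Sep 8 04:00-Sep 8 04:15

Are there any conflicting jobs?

No

Sorted by start: SLOT1, SLOT2, SLOT3, SLOT4, SLOT5, SLOT6, SLOT7.
SLOT2 starts after SLOT1 ends, so SLOT1 has no further overlaps.
SLOT3 starts after SLOT2 ends, so SLOT2 has no further overlaps.
SLOT4 starts after SLOT3 ends, so SLOT3 has no further overlaps.
SLOT5 starts after SLOT4 ends, so SLOT4 has no further overlaps.
SLOT6 starts after SLOT5 ends, so SLOT5 has no further overlaps.
SLOT7 starts after SLOT6 ends.
Every pair is clear; the schedule has no overlaps.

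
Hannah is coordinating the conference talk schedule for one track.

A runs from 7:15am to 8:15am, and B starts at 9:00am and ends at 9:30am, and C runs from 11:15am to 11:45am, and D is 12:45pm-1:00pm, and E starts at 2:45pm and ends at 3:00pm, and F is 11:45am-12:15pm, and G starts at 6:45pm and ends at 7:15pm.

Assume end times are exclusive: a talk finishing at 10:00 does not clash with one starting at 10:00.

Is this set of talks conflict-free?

Sorted by start: A, B, C, F, D, E, G.
B starts after A ends, so A has no further overlaps.
C starts after B ends, so B has no further overlaps.
F starts exactly when C ends (back-to-back, no overlap), so C has no further overlaps.
D starts after F ends, so F has no further overlaps.
E starts after D ends, so D has no further overlaps.
G starts after E ends.
Every pair is clear; the schedule has no overlaps.

Yes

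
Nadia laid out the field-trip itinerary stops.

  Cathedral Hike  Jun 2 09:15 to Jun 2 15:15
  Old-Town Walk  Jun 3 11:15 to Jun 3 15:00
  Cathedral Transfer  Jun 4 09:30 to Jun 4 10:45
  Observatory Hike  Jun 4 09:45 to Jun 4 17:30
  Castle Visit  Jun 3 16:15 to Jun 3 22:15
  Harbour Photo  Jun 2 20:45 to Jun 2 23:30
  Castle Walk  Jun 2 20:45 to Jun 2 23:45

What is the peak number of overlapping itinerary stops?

Sort all start/end points and keep a running count:
Jun 2 09:15 start Cathedral Hike → 1
Jun 2 15:15 end Cathedral Hike → 0
Jun 2 20:45 start Castle Walk → 1
Jun 2 20:45 start Harbour Photo → 2
Jun 2 23:30 end Harbour Photo → 1
Jun 2 23:45 end Castle Walk → 0
Jun 3 11:15 start Old-Town Walk → 1
Jun 3 15:00 end Old-Town Walk → 0
Jun 3 16:15 start Castle Visit → 1
Jun 3 22:15 end Castle Visit → 0
Jun 4 09:30 start Cathedral Transfer → 1
Jun 4 09:45 start Observatory Hike → 2
Jun 4 10:45 end Cathedral Transfer → 1
Jun 4 17:30 end Observatory Hike → 0
Peak is 2, at Jun 2 20:45 (Castle Walk, Harbour Photo).

2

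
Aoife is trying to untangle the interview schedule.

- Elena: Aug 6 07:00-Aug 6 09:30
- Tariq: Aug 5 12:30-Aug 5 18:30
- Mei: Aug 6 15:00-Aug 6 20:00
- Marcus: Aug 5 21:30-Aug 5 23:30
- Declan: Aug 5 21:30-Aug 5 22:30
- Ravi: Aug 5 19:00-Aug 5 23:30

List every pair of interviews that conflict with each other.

Check each pair: they overlap iff neither finishes before the other starts.
Sorted by start: Tariq, Ravi, Declan, Marcus, Elena, Mei.
Ravi starts after Tariq ends; Tariq is clear from here.
Declan starts before Ravi ends → Ravi and Declan overlap.
Marcus starts before Ravi ends → Ravi and Marcus overlap.
Elena starts after Ravi ends; Ravi is clear from here.
Marcus starts before Declan ends → Declan and Marcus overlap.
Elena starts after Declan ends; Declan is clear from here.
Elena starts after Marcus ends; Marcus is clear from here.
Mei starts after Elena ends.

Declan & Marcus, Declan & Ravi, Marcus & Ravi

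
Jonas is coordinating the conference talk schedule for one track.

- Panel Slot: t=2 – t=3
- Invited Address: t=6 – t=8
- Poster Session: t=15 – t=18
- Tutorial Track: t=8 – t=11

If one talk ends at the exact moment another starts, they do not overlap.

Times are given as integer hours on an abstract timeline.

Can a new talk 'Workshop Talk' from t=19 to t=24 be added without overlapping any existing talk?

Panel Slot: ends t=3 at or before Workshop Talk starts t=19 → clear.
Invited Address: ends t=8 at or before Workshop Talk starts t=19 → clear.
Tutorial Track: ends t=11 at or before Workshop Talk starts t=19 → clear.
Poster Session: ends t=18 at or before Workshop Talk starts t=19 → clear.

Yes — the slot is free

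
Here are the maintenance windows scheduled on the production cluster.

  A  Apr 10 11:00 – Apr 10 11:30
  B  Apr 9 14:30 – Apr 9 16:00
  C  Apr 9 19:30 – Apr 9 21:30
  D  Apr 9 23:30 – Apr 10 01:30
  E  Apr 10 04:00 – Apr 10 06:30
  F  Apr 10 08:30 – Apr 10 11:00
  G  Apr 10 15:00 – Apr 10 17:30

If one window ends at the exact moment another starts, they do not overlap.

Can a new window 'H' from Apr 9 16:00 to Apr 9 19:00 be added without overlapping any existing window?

Yes — the slot is free

B: ends Apr 9 16:00 at or before H starts Apr 9 16:00 → clear.
C: starts Apr 9 19:30 at or after H ends Apr 9 19:00 → clear.
D: starts Apr 9 23:30 at or after H ends Apr 9 19:00 → clear.
E: starts Apr 10 04:00 at or after H ends Apr 9 19:00 → clear.
F: starts Apr 10 08:30 at or after H ends Apr 9 19:00 → clear.
A: starts Apr 10 11:00 at or after H ends Apr 9 19:00 → clear.
G: starts Apr 10 15:00 at or after H ends Apr 9 19:00 → clear.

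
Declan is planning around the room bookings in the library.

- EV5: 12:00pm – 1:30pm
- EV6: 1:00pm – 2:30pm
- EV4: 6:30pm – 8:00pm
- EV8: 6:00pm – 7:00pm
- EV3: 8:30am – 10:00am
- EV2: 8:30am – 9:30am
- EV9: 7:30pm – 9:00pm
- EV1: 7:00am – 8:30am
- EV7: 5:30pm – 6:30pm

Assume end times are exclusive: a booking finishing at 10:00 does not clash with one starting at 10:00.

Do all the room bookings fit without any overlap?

No

Sorted by start: EV1, EV2, EV3, EV5, EV6, EV7, EV8, EV4, EV9.
EV2 starts exactly when EV1 ends (back-to-back, no overlap), so EV1 has no further overlaps.
EV3 starts before EV2 ends → EV2 and EV3 overlap.
That's a conflict, so the schedule is not conflict-free.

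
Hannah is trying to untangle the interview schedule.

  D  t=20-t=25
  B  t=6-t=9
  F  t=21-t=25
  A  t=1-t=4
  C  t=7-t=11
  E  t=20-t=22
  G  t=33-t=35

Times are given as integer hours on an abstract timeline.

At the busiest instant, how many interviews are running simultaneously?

3

Sweep the timeline, counting +1 at each start and −1 at each end (ends before starts at a tie):
t=1 start A → 1
t=4 end A → 0
t=6 start B → 1
t=7 start C → 2
t=9 end B → 1
t=11 end C → 0
t=20 start D → 1
t=20 start E → 2
t=21 start F → 3
t=22 end E → 2
t=25 end D → 1
t=25 end F → 0
t=33 start G → 1
t=35 end G → 0
Peak is 3, at t=21 (D, E, F).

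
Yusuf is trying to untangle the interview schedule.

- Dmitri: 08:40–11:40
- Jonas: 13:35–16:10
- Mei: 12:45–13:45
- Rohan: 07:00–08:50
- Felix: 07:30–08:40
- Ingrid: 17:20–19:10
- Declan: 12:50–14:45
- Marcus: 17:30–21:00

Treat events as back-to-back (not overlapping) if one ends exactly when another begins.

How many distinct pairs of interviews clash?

Sorted by start: Rohan, Felix, Dmitri, Mei, Declan, Jonas, Ingrid, Marcus.
Felix starts before Rohan ends → Rohan and Felix overlap.
Dmitri starts before Rohan ends → Rohan and Dmitri overlap.
Mei starts after Rohan ends, so nothing later overlaps Rohan either.
Dmitri starts exactly when Felix ends (back-to-back, no overlap), so nothing later overlaps Felix either.
Mei starts after Dmitri ends, so nothing later overlaps Dmitri either.
Declan starts before Mei ends → Mei and Declan overlap.
Jonas starts before Mei ends → Mei and Jonas overlap.
Ingrid starts after Mei ends, so nothing later overlaps Mei either.
Jonas starts before Declan ends → Declan and Jonas overlap.
Ingrid starts after Declan ends, so nothing later overlaps Declan either.
Ingrid starts after Jonas ends, so nothing later overlaps Jonas either.
Marcus starts before Ingrid ends → Ingrid and Marcus overlap.
Overlapping pairs: Declan & Jonas, Declan & Mei, Dmitri & Rohan, Felix & Rohan, Ingrid & Marcus, Jonas & Mei — 6 in total.

6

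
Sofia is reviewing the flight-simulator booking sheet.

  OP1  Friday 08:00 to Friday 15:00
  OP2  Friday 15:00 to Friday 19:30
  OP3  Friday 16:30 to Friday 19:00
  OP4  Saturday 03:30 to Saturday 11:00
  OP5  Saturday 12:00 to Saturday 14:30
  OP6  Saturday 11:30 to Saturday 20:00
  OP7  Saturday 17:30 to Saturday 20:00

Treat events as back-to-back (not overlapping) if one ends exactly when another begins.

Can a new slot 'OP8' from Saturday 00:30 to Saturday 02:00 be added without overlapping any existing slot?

OP1: ends Friday 15:00 at or before OP8 starts Saturday 00:30 → clear.
OP2: ends Friday 19:30 at or before OP8 starts Saturday 00:30 → clear.
OP3: ends Friday 19:00 at or before OP8 starts Saturday 00:30 → clear.
OP4: starts Saturday 03:30 at or after OP8 ends Saturday 02:00 → clear.
OP6: starts Saturday 11:30 at or after OP8 ends Saturday 02:00 → clear.
OP5: starts Saturday 12:00 at or after OP8 ends Saturday 02:00 → clear.
OP7: starts Saturday 17:30 at or after OP8 ends Saturday 02:00 → clear.

Yes — the slot is free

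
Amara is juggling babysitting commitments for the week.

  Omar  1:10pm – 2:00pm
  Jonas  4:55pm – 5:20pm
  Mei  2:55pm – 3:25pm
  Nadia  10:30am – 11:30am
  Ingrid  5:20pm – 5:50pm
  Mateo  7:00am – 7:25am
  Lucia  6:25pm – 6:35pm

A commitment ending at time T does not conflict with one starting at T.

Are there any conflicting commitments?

No

Check each pair: they overlap iff neither finishes before the other starts.
Sorted by start: Mateo, Nadia, Omar, Mei, Jonas, Ingrid, Lucia.
Nadia starts after Mateo ends; Mateo is clear from here.
Omar starts after Nadia ends; Nadia is clear from here.
Mei starts after Omar ends; Omar is clear from here.
Jonas starts after Mei ends; Mei is clear from here.
Ingrid starts exactly when Jonas ends (back-to-back, no overlap); Jonas is clear from here.
Lucia starts after Ingrid ends.
Every pair is clear; the schedule has no overlaps.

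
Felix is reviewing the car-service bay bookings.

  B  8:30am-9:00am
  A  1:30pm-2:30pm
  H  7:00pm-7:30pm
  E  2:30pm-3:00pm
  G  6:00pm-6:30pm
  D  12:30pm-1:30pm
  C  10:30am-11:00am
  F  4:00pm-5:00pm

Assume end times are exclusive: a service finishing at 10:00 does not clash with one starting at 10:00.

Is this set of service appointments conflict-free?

Sorted by start: B, C, D, A, E, F, G, H.
C starts after B ends; B is clear from here.
D starts after C ends; C is clear from here.
A starts exactly when D ends (back-to-back, no overlap); D is clear from here.
E starts exactly when A ends (back-to-back, no overlap); A is clear from here.
F starts after E ends; E is clear from here.
G starts after F ends; F is clear from here.
H starts after G ends.
Every pair is clear; the schedule has no overlaps.

Yes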